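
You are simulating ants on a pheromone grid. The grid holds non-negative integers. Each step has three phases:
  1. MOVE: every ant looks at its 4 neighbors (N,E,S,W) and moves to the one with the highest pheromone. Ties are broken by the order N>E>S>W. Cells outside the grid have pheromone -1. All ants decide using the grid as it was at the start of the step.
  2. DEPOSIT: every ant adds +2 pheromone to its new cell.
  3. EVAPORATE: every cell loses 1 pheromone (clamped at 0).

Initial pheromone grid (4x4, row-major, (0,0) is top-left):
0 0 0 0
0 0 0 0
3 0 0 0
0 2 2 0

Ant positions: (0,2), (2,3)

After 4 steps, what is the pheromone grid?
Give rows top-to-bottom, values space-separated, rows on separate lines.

After step 1: ants at (0,3),(1,3)
  0 0 0 1
  0 0 0 1
  2 0 0 0
  0 1 1 0
After step 2: ants at (1,3),(0,3)
  0 0 0 2
  0 0 0 2
  1 0 0 0
  0 0 0 0
After step 3: ants at (0,3),(1,3)
  0 0 0 3
  0 0 0 3
  0 0 0 0
  0 0 0 0
After step 4: ants at (1,3),(0,3)
  0 0 0 4
  0 0 0 4
  0 0 0 0
  0 0 0 0

0 0 0 4
0 0 0 4
0 0 0 0
0 0 0 0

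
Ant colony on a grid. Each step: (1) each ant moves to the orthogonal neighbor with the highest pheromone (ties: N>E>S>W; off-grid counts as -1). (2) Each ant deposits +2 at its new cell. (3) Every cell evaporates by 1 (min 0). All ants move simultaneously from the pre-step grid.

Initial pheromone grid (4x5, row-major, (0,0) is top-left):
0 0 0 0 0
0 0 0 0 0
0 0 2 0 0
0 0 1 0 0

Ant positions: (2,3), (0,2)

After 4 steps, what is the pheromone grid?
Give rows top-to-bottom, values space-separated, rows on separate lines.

After step 1: ants at (2,2),(0,3)
  0 0 0 1 0
  0 0 0 0 0
  0 0 3 0 0
  0 0 0 0 0
After step 2: ants at (1,2),(0,4)
  0 0 0 0 1
  0 0 1 0 0
  0 0 2 0 0
  0 0 0 0 0
After step 3: ants at (2,2),(1,4)
  0 0 0 0 0
  0 0 0 0 1
  0 0 3 0 0
  0 0 0 0 0
After step 4: ants at (1,2),(0,4)
  0 0 0 0 1
  0 0 1 0 0
  0 0 2 0 0
  0 0 0 0 0

0 0 0 0 1
0 0 1 0 0
0 0 2 0 0
0 0 0 0 0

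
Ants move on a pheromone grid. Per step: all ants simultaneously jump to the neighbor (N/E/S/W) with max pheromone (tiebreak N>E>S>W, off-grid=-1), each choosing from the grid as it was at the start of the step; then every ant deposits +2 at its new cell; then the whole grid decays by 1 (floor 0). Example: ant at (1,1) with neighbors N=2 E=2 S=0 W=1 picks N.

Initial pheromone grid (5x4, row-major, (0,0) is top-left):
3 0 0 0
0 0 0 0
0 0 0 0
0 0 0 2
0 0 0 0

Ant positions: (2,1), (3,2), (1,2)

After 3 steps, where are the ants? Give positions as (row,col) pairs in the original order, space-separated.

Step 1: ant0:(2,1)->N->(1,1) | ant1:(3,2)->E->(3,3) | ant2:(1,2)->N->(0,2)
  grid max=3 at (3,3)
Step 2: ant0:(1,1)->N->(0,1) | ant1:(3,3)->N->(2,3) | ant2:(0,2)->E->(0,3)
  grid max=2 at (3,3)
Step 3: ant0:(0,1)->W->(0,0) | ant1:(2,3)->S->(3,3) | ant2:(0,3)->S->(1,3)
  grid max=3 at (3,3)

(0,0) (3,3) (1,3)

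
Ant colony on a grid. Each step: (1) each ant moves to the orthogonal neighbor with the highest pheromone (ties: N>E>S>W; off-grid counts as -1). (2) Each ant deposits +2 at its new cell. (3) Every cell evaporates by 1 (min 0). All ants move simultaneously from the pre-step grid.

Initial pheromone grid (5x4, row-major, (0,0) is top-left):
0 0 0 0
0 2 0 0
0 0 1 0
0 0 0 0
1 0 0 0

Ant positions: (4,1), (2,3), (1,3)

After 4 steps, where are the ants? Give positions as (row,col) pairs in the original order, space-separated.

Step 1: ant0:(4,1)->W->(4,0) | ant1:(2,3)->W->(2,2) | ant2:(1,3)->N->(0,3)
  grid max=2 at (2,2)
Step 2: ant0:(4,0)->N->(3,0) | ant1:(2,2)->N->(1,2) | ant2:(0,3)->S->(1,3)
  grid max=1 at (1,2)
Step 3: ant0:(3,0)->S->(4,0) | ant1:(1,2)->E->(1,3) | ant2:(1,3)->W->(1,2)
  grid max=2 at (1,2)
Step 4: ant0:(4,0)->N->(3,0) | ant1:(1,3)->W->(1,2) | ant2:(1,2)->E->(1,3)
  grid max=3 at (1,2)

(3,0) (1,2) (1,3)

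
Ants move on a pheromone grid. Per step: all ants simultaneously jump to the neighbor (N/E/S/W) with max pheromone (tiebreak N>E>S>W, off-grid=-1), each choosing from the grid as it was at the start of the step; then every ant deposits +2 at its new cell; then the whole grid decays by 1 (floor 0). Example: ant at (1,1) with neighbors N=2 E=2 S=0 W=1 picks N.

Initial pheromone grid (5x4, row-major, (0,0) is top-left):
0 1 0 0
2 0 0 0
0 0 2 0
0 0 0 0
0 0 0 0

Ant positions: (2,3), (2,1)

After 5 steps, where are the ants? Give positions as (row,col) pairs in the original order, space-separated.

Step 1: ant0:(2,3)->W->(2,2) | ant1:(2,1)->E->(2,2)
  grid max=5 at (2,2)
Step 2: ant0:(2,2)->N->(1,2) | ant1:(2,2)->N->(1,2)
  grid max=4 at (2,2)
Step 3: ant0:(1,2)->S->(2,2) | ant1:(1,2)->S->(2,2)
  grid max=7 at (2,2)
Step 4: ant0:(2,2)->N->(1,2) | ant1:(2,2)->N->(1,2)
  grid max=6 at (2,2)
Step 5: ant0:(1,2)->S->(2,2) | ant1:(1,2)->S->(2,2)
  grid max=9 at (2,2)

(2,2) (2,2)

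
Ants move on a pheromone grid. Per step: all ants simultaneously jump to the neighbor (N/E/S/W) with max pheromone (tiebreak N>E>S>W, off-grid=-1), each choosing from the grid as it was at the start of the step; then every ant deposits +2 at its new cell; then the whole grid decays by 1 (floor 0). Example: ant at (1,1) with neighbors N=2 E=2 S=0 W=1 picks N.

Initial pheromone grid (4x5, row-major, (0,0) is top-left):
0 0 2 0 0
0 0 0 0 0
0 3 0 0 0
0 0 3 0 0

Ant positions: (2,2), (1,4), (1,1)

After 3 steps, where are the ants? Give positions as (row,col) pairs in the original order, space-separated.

Step 1: ant0:(2,2)->S->(3,2) | ant1:(1,4)->N->(0,4) | ant2:(1,1)->S->(2,1)
  grid max=4 at (2,1)
Step 2: ant0:(3,2)->N->(2,2) | ant1:(0,4)->S->(1,4) | ant2:(2,1)->N->(1,1)
  grid max=3 at (2,1)
Step 3: ant0:(2,2)->S->(3,2) | ant1:(1,4)->N->(0,4) | ant2:(1,1)->S->(2,1)
  grid max=4 at (2,1)

(3,2) (0,4) (2,1)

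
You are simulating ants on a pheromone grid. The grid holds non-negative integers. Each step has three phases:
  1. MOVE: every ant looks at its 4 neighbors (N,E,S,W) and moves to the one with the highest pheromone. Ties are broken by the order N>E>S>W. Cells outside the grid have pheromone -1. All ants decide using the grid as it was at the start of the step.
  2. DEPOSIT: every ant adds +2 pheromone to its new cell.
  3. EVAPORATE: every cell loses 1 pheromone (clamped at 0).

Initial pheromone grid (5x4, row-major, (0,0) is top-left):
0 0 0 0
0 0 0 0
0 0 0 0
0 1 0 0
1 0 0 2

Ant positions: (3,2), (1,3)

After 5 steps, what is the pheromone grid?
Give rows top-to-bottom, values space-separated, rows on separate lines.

After step 1: ants at (3,1),(0,3)
  0 0 0 1
  0 0 0 0
  0 0 0 0
  0 2 0 0
  0 0 0 1
After step 2: ants at (2,1),(1,3)
  0 0 0 0
  0 0 0 1
  0 1 0 0
  0 1 0 0
  0 0 0 0
After step 3: ants at (3,1),(0,3)
  0 0 0 1
  0 0 0 0
  0 0 0 0
  0 2 0 0
  0 0 0 0
After step 4: ants at (2,1),(1,3)
  0 0 0 0
  0 0 0 1
  0 1 0 0
  0 1 0 0
  0 0 0 0
After step 5: ants at (3,1),(0,3)
  0 0 0 1
  0 0 0 0
  0 0 0 0
  0 2 0 0
  0 0 0 0

0 0 0 1
0 0 0 0
0 0 0 0
0 2 0 0
0 0 0 0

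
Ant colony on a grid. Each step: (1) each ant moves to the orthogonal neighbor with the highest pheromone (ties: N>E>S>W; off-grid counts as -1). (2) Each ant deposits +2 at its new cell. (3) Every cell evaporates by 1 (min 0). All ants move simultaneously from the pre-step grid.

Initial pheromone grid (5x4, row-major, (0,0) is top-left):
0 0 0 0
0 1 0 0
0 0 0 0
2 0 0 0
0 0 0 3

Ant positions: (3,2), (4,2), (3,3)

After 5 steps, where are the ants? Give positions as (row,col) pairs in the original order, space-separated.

Step 1: ant0:(3,2)->N->(2,2) | ant1:(4,2)->E->(4,3) | ant2:(3,3)->S->(4,3)
  grid max=6 at (4,3)
Step 2: ant0:(2,2)->N->(1,2) | ant1:(4,3)->N->(3,3) | ant2:(4,3)->N->(3,3)
  grid max=5 at (4,3)
Step 3: ant0:(1,2)->N->(0,2) | ant1:(3,3)->S->(4,3) | ant2:(3,3)->S->(4,3)
  grid max=8 at (4,3)
Step 4: ant0:(0,2)->E->(0,3) | ant1:(4,3)->N->(3,3) | ant2:(4,3)->N->(3,3)
  grid max=7 at (4,3)
Step 5: ant0:(0,3)->S->(1,3) | ant1:(3,3)->S->(4,3) | ant2:(3,3)->S->(4,3)
  grid max=10 at (4,3)

(1,3) (4,3) (4,3)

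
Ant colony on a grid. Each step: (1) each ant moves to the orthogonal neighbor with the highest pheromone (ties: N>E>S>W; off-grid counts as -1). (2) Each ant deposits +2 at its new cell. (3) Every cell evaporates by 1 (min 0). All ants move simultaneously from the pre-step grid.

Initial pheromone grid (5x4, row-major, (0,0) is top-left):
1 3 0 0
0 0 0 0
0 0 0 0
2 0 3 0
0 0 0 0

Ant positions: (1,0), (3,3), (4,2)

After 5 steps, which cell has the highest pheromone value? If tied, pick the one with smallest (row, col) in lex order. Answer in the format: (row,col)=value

Answer: (3,2)=10

Derivation:
Step 1: ant0:(1,0)->N->(0,0) | ant1:(3,3)->W->(3,2) | ant2:(4,2)->N->(3,2)
  grid max=6 at (3,2)
Step 2: ant0:(0,0)->E->(0,1) | ant1:(3,2)->N->(2,2) | ant2:(3,2)->N->(2,2)
  grid max=5 at (3,2)
Step 3: ant0:(0,1)->W->(0,0) | ant1:(2,2)->S->(3,2) | ant2:(2,2)->S->(3,2)
  grid max=8 at (3,2)
Step 4: ant0:(0,0)->E->(0,1) | ant1:(3,2)->N->(2,2) | ant2:(3,2)->N->(2,2)
  grid max=7 at (3,2)
Step 5: ant0:(0,1)->W->(0,0) | ant1:(2,2)->S->(3,2) | ant2:(2,2)->S->(3,2)
  grid max=10 at (3,2)
Final grid:
  2 2 0 0
  0 0 0 0
  0 0 4 0
  0 0 10 0
  0 0 0 0
Max pheromone 10 at (3,2)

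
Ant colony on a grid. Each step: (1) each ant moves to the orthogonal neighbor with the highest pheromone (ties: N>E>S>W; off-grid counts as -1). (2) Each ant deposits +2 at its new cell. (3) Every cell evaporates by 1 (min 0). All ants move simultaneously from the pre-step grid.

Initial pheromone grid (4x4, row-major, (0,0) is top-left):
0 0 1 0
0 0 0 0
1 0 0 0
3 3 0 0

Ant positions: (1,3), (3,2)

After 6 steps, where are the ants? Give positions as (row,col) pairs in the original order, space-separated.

Step 1: ant0:(1,3)->N->(0,3) | ant1:(3,2)->W->(3,1)
  grid max=4 at (3,1)
Step 2: ant0:(0,3)->S->(1,3) | ant1:(3,1)->W->(3,0)
  grid max=3 at (3,0)
Step 3: ant0:(1,3)->N->(0,3) | ant1:(3,0)->E->(3,1)
  grid max=4 at (3,1)
Step 4: ant0:(0,3)->S->(1,3) | ant1:(3,1)->W->(3,0)
  grid max=3 at (3,0)
Step 5: ant0:(1,3)->N->(0,3) | ant1:(3,0)->E->(3,1)
  grid max=4 at (3,1)
Step 6: ant0:(0,3)->S->(1,3) | ant1:(3,1)->W->(3,0)
  grid max=3 at (3,0)

(1,3) (3,0)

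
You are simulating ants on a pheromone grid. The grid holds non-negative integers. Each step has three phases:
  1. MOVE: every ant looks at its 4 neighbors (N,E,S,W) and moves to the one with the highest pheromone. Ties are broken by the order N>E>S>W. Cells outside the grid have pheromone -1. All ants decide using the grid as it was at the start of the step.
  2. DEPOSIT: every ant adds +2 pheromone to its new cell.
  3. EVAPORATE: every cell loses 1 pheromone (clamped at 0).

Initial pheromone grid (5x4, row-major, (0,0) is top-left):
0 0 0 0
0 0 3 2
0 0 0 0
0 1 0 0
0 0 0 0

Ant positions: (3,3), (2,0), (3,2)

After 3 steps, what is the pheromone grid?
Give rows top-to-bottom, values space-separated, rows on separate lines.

After step 1: ants at (2,3),(1,0),(3,1)
  0 0 0 0
  1 0 2 1
  0 0 0 1
  0 2 0 0
  0 0 0 0
After step 2: ants at (1,3),(0,0),(2,1)
  1 0 0 0
  0 0 1 2
  0 1 0 0
  0 1 0 0
  0 0 0 0
After step 3: ants at (1,2),(0,1),(3,1)
  0 1 0 0
  0 0 2 1
  0 0 0 0
  0 2 0 0
  0 0 0 0

0 1 0 0
0 0 2 1
0 0 0 0
0 2 0 0
0 0 0 0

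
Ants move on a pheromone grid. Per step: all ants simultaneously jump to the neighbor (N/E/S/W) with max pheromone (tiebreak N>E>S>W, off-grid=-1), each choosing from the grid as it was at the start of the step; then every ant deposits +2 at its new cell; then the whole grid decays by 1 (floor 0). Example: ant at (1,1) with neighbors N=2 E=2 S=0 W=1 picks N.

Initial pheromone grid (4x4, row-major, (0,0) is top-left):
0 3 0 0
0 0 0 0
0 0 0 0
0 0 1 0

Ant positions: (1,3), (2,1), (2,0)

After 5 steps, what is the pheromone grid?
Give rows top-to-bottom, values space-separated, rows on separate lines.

After step 1: ants at (0,3),(1,1),(1,0)
  0 2 0 1
  1 1 0 0
  0 0 0 0
  0 0 0 0
After step 2: ants at (1,3),(0,1),(1,1)
  0 3 0 0
  0 2 0 1
  0 0 0 0
  0 0 0 0
After step 3: ants at (0,3),(1,1),(0,1)
  0 4 0 1
  0 3 0 0
  0 0 0 0
  0 0 0 0
After step 4: ants at (1,3),(0,1),(1,1)
  0 5 0 0
  0 4 0 1
  0 0 0 0
  0 0 0 0
After step 5: ants at (0,3),(1,1),(0,1)
  0 6 0 1
  0 5 0 0
  0 0 0 0
  0 0 0 0

0 6 0 1
0 5 0 0
0 0 0 0
0 0 0 0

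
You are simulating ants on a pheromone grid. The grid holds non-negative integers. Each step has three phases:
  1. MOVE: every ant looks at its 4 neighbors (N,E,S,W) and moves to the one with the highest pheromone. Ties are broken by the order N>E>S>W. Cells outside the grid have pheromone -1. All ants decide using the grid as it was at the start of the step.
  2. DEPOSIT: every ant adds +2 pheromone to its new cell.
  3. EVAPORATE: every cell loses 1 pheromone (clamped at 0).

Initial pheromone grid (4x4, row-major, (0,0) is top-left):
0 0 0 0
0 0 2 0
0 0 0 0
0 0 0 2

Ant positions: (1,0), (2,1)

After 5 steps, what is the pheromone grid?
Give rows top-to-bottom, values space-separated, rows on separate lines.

After step 1: ants at (0,0),(1,1)
  1 0 0 0
  0 1 1 0
  0 0 0 0
  0 0 0 1
After step 2: ants at (0,1),(1,2)
  0 1 0 0
  0 0 2 0
  0 0 0 0
  0 0 0 0
After step 3: ants at (0,2),(0,2)
  0 0 3 0
  0 0 1 0
  0 0 0 0
  0 0 0 0
After step 4: ants at (1,2),(1,2)
  0 0 2 0
  0 0 4 0
  0 0 0 0
  0 0 0 0
After step 5: ants at (0,2),(0,2)
  0 0 5 0
  0 0 3 0
  0 0 0 0
  0 0 0 0

0 0 5 0
0 0 3 0
0 0 0 0
0 0 0 0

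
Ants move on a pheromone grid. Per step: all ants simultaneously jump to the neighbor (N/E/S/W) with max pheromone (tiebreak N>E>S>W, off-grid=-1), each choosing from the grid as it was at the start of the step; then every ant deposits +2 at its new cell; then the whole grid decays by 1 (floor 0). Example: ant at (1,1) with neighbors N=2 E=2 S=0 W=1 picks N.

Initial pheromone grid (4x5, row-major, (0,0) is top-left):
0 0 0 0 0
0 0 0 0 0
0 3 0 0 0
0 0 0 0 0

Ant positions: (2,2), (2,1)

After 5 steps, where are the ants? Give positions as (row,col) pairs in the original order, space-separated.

Step 1: ant0:(2,2)->W->(2,1) | ant1:(2,1)->N->(1,1)
  grid max=4 at (2,1)
Step 2: ant0:(2,1)->N->(1,1) | ant1:(1,1)->S->(2,1)
  grid max=5 at (2,1)
Step 3: ant0:(1,1)->S->(2,1) | ant1:(2,1)->N->(1,1)
  grid max=6 at (2,1)
Step 4: ant0:(2,1)->N->(1,1) | ant1:(1,1)->S->(2,1)
  grid max=7 at (2,1)
Step 5: ant0:(1,1)->S->(2,1) | ant1:(2,1)->N->(1,1)
  grid max=8 at (2,1)

(2,1) (1,1)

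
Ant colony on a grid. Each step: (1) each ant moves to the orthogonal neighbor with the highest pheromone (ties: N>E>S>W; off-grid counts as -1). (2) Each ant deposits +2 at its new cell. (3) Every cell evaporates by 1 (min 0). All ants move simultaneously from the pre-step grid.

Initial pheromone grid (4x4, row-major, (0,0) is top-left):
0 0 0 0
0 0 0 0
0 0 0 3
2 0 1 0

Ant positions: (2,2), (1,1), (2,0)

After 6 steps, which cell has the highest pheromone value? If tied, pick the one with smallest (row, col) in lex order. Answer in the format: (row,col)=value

Answer: (1,3)=5

Derivation:
Step 1: ant0:(2,2)->E->(2,3) | ant1:(1,1)->N->(0,1) | ant2:(2,0)->S->(3,0)
  grid max=4 at (2,3)
Step 2: ant0:(2,3)->N->(1,3) | ant1:(0,1)->E->(0,2) | ant2:(3,0)->N->(2,0)
  grid max=3 at (2,3)
Step 3: ant0:(1,3)->S->(2,3) | ant1:(0,2)->E->(0,3) | ant2:(2,0)->S->(3,0)
  grid max=4 at (2,3)
Step 4: ant0:(2,3)->N->(1,3) | ant1:(0,3)->S->(1,3) | ant2:(3,0)->N->(2,0)
  grid max=3 at (1,3)
Step 5: ant0:(1,3)->S->(2,3) | ant1:(1,3)->S->(2,3) | ant2:(2,0)->S->(3,0)
  grid max=6 at (2,3)
Step 6: ant0:(2,3)->N->(1,3) | ant1:(2,3)->N->(1,3) | ant2:(3,0)->N->(2,0)
  grid max=5 at (1,3)
Final grid:
  0 0 0 0
  0 0 0 5
  1 0 0 5
  2 0 0 0
Max pheromone 5 at (1,3)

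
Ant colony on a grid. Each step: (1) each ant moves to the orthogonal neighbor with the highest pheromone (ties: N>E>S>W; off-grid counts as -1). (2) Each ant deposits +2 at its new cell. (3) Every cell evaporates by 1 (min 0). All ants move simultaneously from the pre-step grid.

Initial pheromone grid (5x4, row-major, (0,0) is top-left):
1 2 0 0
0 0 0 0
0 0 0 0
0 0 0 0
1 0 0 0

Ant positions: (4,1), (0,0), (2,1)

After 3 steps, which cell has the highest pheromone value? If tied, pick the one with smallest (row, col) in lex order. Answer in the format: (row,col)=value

Answer: (0,1)=5

Derivation:
Step 1: ant0:(4,1)->W->(4,0) | ant1:(0,0)->E->(0,1) | ant2:(2,1)->N->(1,1)
  grid max=3 at (0,1)
Step 2: ant0:(4,0)->N->(3,0) | ant1:(0,1)->S->(1,1) | ant2:(1,1)->N->(0,1)
  grid max=4 at (0,1)
Step 3: ant0:(3,0)->S->(4,0) | ant1:(1,1)->N->(0,1) | ant2:(0,1)->S->(1,1)
  grid max=5 at (0,1)
Final grid:
  0 5 0 0
  0 3 0 0
  0 0 0 0
  0 0 0 0
  2 0 0 0
Max pheromone 5 at (0,1)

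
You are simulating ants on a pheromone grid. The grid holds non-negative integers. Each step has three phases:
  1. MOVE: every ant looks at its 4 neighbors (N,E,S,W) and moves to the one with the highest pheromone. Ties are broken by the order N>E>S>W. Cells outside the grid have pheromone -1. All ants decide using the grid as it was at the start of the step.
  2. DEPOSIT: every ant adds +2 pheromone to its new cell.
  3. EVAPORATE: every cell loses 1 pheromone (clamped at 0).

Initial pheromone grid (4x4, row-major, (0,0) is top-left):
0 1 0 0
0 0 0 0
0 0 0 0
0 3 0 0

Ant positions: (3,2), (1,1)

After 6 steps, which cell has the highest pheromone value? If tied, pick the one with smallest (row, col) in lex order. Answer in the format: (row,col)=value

Answer: (3,1)=3

Derivation:
Step 1: ant0:(3,2)->W->(3,1) | ant1:(1,1)->N->(0,1)
  grid max=4 at (3,1)
Step 2: ant0:(3,1)->N->(2,1) | ant1:(0,1)->E->(0,2)
  grid max=3 at (3,1)
Step 3: ant0:(2,1)->S->(3,1) | ant1:(0,2)->W->(0,1)
  grid max=4 at (3,1)
Step 4: ant0:(3,1)->N->(2,1) | ant1:(0,1)->E->(0,2)
  grid max=3 at (3,1)
Step 5: ant0:(2,1)->S->(3,1) | ant1:(0,2)->W->(0,1)
  grid max=4 at (3,1)
Step 6: ant0:(3,1)->N->(2,1) | ant1:(0,1)->E->(0,2)
  grid max=3 at (3,1)
Final grid:
  0 1 1 0
  0 0 0 0
  0 1 0 0
  0 3 0 0
Max pheromone 3 at (3,1)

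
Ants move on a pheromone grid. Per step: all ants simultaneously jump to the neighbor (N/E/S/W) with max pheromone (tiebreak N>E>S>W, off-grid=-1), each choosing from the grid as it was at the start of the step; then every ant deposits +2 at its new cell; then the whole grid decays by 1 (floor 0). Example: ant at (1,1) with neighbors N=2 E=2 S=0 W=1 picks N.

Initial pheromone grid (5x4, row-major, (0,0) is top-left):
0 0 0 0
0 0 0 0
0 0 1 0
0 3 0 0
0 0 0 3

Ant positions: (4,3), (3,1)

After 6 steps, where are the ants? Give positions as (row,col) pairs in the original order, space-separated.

Step 1: ant0:(4,3)->N->(3,3) | ant1:(3,1)->N->(2,1)
  grid max=2 at (3,1)
Step 2: ant0:(3,3)->S->(4,3) | ant1:(2,1)->S->(3,1)
  grid max=3 at (3,1)
Step 3: ant0:(4,3)->N->(3,3) | ant1:(3,1)->N->(2,1)
  grid max=2 at (3,1)
Step 4: ant0:(3,3)->S->(4,3) | ant1:(2,1)->S->(3,1)
  grid max=3 at (3,1)
Step 5: ant0:(4,3)->N->(3,3) | ant1:(3,1)->N->(2,1)
  grid max=2 at (3,1)
Step 6: ant0:(3,3)->S->(4,3) | ant1:(2,1)->S->(3,1)
  grid max=3 at (3,1)

(4,3) (3,1)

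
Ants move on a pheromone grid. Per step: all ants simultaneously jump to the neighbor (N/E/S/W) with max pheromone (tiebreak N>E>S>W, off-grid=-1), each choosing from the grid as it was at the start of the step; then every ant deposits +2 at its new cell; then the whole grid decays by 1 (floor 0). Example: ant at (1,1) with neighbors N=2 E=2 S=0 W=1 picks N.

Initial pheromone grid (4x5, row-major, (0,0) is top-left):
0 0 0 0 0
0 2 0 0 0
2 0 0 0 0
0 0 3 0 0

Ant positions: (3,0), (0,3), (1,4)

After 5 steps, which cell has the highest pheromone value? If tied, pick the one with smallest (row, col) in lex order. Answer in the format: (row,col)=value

Step 1: ant0:(3,0)->N->(2,0) | ant1:(0,3)->E->(0,4) | ant2:(1,4)->N->(0,4)
  grid max=3 at (0,4)
Step 2: ant0:(2,0)->N->(1,0) | ant1:(0,4)->S->(1,4) | ant2:(0,4)->S->(1,4)
  grid max=3 at (1,4)
Step 3: ant0:(1,0)->S->(2,0) | ant1:(1,4)->N->(0,4) | ant2:(1,4)->N->(0,4)
  grid max=5 at (0,4)
Step 4: ant0:(2,0)->N->(1,0) | ant1:(0,4)->S->(1,4) | ant2:(0,4)->S->(1,4)
  grid max=5 at (1,4)
Step 5: ant0:(1,0)->S->(2,0) | ant1:(1,4)->N->(0,4) | ant2:(1,4)->N->(0,4)
  grid max=7 at (0,4)
Final grid:
  0 0 0 0 7
  0 0 0 0 4
  3 0 0 0 0
  0 0 0 0 0
Max pheromone 7 at (0,4)

Answer: (0,4)=7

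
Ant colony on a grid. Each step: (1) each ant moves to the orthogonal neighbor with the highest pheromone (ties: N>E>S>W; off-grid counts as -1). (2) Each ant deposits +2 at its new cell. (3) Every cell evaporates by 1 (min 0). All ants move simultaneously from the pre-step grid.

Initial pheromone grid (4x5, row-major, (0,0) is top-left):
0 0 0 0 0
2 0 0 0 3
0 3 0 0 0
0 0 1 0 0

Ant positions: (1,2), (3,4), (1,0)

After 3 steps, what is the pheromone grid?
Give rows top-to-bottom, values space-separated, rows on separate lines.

After step 1: ants at (0,2),(2,4),(0,0)
  1 0 1 0 0
  1 0 0 0 2
  0 2 0 0 1
  0 0 0 0 0
After step 2: ants at (0,3),(1,4),(1,0)
  0 0 0 1 0
  2 0 0 0 3
  0 1 0 0 0
  0 0 0 0 0
After step 3: ants at (0,4),(0,4),(0,0)
  1 0 0 0 3
  1 0 0 0 2
  0 0 0 0 0
  0 0 0 0 0

1 0 0 0 3
1 0 0 0 2
0 0 0 0 0
0 0 0 0 0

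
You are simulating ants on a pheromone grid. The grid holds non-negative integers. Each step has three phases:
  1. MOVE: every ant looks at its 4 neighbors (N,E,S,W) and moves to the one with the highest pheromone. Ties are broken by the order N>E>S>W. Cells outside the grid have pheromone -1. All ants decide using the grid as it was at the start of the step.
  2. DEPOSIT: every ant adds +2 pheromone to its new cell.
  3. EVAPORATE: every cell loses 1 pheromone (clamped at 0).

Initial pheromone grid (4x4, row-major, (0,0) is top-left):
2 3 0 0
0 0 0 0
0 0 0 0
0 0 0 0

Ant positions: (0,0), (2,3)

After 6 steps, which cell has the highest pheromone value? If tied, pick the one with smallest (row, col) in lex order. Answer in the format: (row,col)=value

Step 1: ant0:(0,0)->E->(0,1) | ant1:(2,3)->N->(1,3)
  grid max=4 at (0,1)
Step 2: ant0:(0,1)->W->(0,0) | ant1:(1,3)->N->(0,3)
  grid max=3 at (0,1)
Step 3: ant0:(0,0)->E->(0,1) | ant1:(0,3)->S->(1,3)
  grid max=4 at (0,1)
Step 4: ant0:(0,1)->W->(0,0) | ant1:(1,3)->N->(0,3)
  grid max=3 at (0,1)
Step 5: ant0:(0,0)->E->(0,1) | ant1:(0,3)->S->(1,3)
  grid max=4 at (0,1)
Step 6: ant0:(0,1)->W->(0,0) | ant1:(1,3)->N->(0,3)
  grid max=3 at (0,1)
Final grid:
  2 3 0 1
  0 0 0 0
  0 0 0 0
  0 0 0 0
Max pheromone 3 at (0,1)

Answer: (0,1)=3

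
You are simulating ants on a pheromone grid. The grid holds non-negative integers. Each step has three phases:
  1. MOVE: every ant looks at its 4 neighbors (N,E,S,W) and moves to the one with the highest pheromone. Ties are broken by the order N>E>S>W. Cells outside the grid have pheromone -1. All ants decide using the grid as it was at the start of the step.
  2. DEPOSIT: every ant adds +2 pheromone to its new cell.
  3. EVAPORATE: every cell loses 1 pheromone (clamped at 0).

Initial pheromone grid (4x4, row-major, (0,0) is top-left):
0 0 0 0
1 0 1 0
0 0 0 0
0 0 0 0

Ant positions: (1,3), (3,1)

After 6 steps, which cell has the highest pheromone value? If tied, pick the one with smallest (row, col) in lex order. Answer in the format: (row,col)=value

Answer: (0,2)=5

Derivation:
Step 1: ant0:(1,3)->W->(1,2) | ant1:(3,1)->N->(2,1)
  grid max=2 at (1,2)
Step 2: ant0:(1,2)->N->(0,2) | ant1:(2,1)->N->(1,1)
  grid max=1 at (0,2)
Step 3: ant0:(0,2)->S->(1,2) | ant1:(1,1)->E->(1,2)
  grid max=4 at (1,2)
Step 4: ant0:(1,2)->N->(0,2) | ant1:(1,2)->N->(0,2)
  grid max=3 at (0,2)
Step 5: ant0:(0,2)->S->(1,2) | ant1:(0,2)->S->(1,2)
  grid max=6 at (1,2)
Step 6: ant0:(1,2)->N->(0,2) | ant1:(1,2)->N->(0,2)
  grid max=5 at (0,2)
Final grid:
  0 0 5 0
  0 0 5 0
  0 0 0 0
  0 0 0 0
Max pheromone 5 at (0,2)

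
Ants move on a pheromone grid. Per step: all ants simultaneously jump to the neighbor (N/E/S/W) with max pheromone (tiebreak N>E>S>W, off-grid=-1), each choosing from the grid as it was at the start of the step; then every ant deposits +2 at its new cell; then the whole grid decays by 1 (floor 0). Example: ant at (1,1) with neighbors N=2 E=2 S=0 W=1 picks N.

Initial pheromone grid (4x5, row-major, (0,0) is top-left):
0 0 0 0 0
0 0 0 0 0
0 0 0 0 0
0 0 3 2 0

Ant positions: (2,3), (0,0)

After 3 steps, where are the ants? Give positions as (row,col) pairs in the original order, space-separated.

Step 1: ant0:(2,3)->S->(3,3) | ant1:(0,0)->E->(0,1)
  grid max=3 at (3,3)
Step 2: ant0:(3,3)->W->(3,2) | ant1:(0,1)->E->(0,2)
  grid max=3 at (3,2)
Step 3: ant0:(3,2)->E->(3,3) | ant1:(0,2)->E->(0,3)
  grid max=3 at (3,3)

(3,3) (0,3)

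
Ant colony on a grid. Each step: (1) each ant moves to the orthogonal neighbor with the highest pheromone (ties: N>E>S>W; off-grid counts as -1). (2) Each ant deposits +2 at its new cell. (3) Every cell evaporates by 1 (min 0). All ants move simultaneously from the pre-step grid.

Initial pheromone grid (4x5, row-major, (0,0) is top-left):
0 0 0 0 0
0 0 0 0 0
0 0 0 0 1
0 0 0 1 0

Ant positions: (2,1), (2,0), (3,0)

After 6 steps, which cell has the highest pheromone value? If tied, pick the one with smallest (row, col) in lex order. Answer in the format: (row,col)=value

Step 1: ant0:(2,1)->N->(1,1) | ant1:(2,0)->N->(1,0) | ant2:(3,0)->N->(2,0)
  grid max=1 at (1,0)
Step 2: ant0:(1,1)->W->(1,0) | ant1:(1,0)->E->(1,1) | ant2:(2,0)->N->(1,0)
  grid max=4 at (1,0)
Step 3: ant0:(1,0)->E->(1,1) | ant1:(1,1)->W->(1,0) | ant2:(1,0)->E->(1,1)
  grid max=5 at (1,0)
Step 4: ant0:(1,1)->W->(1,0) | ant1:(1,0)->E->(1,1) | ant2:(1,1)->W->(1,0)
  grid max=8 at (1,0)
Step 5: ant0:(1,0)->E->(1,1) | ant1:(1,1)->W->(1,0) | ant2:(1,0)->E->(1,1)
  grid max=9 at (1,0)
Step 6: ant0:(1,1)->W->(1,0) | ant1:(1,0)->E->(1,1) | ant2:(1,1)->W->(1,0)
  grid max=12 at (1,0)
Final grid:
  0 0 0 0 0
  12 10 0 0 0
  0 0 0 0 0
  0 0 0 0 0
Max pheromone 12 at (1,0)

Answer: (1,0)=12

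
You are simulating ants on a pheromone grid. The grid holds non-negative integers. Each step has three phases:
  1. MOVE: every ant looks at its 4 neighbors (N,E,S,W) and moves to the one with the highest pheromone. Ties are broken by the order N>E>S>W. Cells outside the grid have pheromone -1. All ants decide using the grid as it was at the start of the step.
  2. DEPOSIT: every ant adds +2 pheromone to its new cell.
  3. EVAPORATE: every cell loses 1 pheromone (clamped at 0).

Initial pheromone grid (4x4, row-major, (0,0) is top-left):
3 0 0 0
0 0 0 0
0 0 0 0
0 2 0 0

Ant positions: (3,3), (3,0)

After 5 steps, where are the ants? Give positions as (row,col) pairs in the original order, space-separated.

Step 1: ant0:(3,3)->N->(2,3) | ant1:(3,0)->E->(3,1)
  grid max=3 at (3,1)
Step 2: ant0:(2,3)->N->(1,3) | ant1:(3,1)->N->(2,1)
  grid max=2 at (3,1)
Step 3: ant0:(1,3)->N->(0,3) | ant1:(2,1)->S->(3,1)
  grid max=3 at (3,1)
Step 4: ant0:(0,3)->S->(1,3) | ant1:(3,1)->N->(2,1)
  grid max=2 at (3,1)
Step 5: ant0:(1,3)->N->(0,3) | ant1:(2,1)->S->(3,1)
  grid max=3 at (3,1)

(0,3) (3,1)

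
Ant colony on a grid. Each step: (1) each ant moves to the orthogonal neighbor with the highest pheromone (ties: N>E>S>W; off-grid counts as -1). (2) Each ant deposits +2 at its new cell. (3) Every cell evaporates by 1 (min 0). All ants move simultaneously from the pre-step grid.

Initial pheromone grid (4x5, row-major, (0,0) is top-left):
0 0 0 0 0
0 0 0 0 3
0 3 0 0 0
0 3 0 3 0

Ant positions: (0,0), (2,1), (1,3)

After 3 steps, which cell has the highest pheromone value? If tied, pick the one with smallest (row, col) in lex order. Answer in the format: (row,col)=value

Step 1: ant0:(0,0)->E->(0,1) | ant1:(2,1)->S->(3,1) | ant2:(1,3)->E->(1,4)
  grid max=4 at (1,4)
Step 2: ant0:(0,1)->E->(0,2) | ant1:(3,1)->N->(2,1) | ant2:(1,4)->N->(0,4)
  grid max=3 at (1,4)
Step 3: ant0:(0,2)->E->(0,3) | ant1:(2,1)->S->(3,1) | ant2:(0,4)->S->(1,4)
  grid max=4 at (1,4)
Final grid:
  0 0 0 1 0
  0 0 0 0 4
  0 2 0 0 0
  0 4 0 0 0
Max pheromone 4 at (1,4)

Answer: (1,4)=4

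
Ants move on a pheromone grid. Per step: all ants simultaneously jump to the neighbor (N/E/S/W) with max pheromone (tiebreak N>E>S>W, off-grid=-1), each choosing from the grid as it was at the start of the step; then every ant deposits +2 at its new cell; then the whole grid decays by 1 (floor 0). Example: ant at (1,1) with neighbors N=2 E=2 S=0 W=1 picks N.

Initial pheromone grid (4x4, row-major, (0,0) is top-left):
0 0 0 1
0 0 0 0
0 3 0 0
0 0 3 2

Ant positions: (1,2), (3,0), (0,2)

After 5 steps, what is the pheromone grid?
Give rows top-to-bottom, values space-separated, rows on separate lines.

After step 1: ants at (0,2),(2,0),(0,3)
  0 0 1 2
  0 0 0 0
  1 2 0 0
  0 0 2 1
After step 2: ants at (0,3),(2,1),(0,2)
  0 0 2 3
  0 0 0 0
  0 3 0 0
  0 0 1 0
After step 3: ants at (0,2),(1,1),(0,3)
  0 0 3 4
  0 1 0 0
  0 2 0 0
  0 0 0 0
After step 4: ants at (0,3),(2,1),(0,2)
  0 0 4 5
  0 0 0 0
  0 3 0 0
  0 0 0 0
After step 5: ants at (0,2),(1,1),(0,3)
  0 0 5 6
  0 1 0 0
  0 2 0 0
  0 0 0 0

0 0 5 6
0 1 0 0
0 2 0 0
0 0 0 0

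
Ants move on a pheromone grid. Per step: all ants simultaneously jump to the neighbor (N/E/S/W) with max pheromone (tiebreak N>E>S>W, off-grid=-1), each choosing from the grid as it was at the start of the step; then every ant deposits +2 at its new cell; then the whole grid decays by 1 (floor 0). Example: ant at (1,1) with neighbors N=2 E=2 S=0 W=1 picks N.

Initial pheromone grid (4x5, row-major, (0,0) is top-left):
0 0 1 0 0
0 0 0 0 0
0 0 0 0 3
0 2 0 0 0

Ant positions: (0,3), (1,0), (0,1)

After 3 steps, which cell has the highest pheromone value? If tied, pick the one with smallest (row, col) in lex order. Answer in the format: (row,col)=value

Step 1: ant0:(0,3)->W->(0,2) | ant1:(1,0)->N->(0,0) | ant2:(0,1)->E->(0,2)
  grid max=4 at (0,2)
Step 2: ant0:(0,2)->E->(0,3) | ant1:(0,0)->E->(0,1) | ant2:(0,2)->E->(0,3)
  grid max=3 at (0,2)
Step 3: ant0:(0,3)->W->(0,2) | ant1:(0,1)->E->(0,2) | ant2:(0,3)->W->(0,2)
  grid max=8 at (0,2)
Final grid:
  0 0 8 2 0
  0 0 0 0 0
  0 0 0 0 0
  0 0 0 0 0
Max pheromone 8 at (0,2)

Answer: (0,2)=8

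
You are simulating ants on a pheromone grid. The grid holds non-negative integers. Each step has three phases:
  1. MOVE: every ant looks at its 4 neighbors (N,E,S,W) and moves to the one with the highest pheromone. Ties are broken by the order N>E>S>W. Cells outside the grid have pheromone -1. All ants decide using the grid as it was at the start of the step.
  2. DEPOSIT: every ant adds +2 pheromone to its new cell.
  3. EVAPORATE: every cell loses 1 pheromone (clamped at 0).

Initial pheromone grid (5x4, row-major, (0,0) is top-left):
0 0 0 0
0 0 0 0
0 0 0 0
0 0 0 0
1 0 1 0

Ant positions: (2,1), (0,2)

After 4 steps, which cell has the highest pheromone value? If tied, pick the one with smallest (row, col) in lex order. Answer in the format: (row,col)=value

Step 1: ant0:(2,1)->N->(1,1) | ant1:(0,2)->E->(0,3)
  grid max=1 at (0,3)
Step 2: ant0:(1,1)->N->(0,1) | ant1:(0,3)->S->(1,3)
  grid max=1 at (0,1)
Step 3: ant0:(0,1)->E->(0,2) | ant1:(1,3)->N->(0,3)
  grid max=1 at (0,2)
Step 4: ant0:(0,2)->E->(0,3) | ant1:(0,3)->W->(0,2)
  grid max=2 at (0,2)
Final grid:
  0 0 2 2
  0 0 0 0
  0 0 0 0
  0 0 0 0
  0 0 0 0
Max pheromone 2 at (0,2)

Answer: (0,2)=2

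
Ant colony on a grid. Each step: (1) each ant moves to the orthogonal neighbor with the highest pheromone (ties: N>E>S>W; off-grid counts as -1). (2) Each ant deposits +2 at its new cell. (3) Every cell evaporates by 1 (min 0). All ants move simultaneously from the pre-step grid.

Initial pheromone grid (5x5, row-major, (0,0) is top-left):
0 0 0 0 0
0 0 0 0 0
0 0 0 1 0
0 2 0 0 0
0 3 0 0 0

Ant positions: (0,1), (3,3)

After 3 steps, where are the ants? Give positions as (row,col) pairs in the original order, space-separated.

Step 1: ant0:(0,1)->E->(0,2) | ant1:(3,3)->N->(2,3)
  grid max=2 at (2,3)
Step 2: ant0:(0,2)->E->(0,3) | ant1:(2,3)->N->(1,3)
  grid max=1 at (0,3)
Step 3: ant0:(0,3)->S->(1,3) | ant1:(1,3)->N->(0,3)
  grid max=2 at (0,3)

(1,3) (0,3)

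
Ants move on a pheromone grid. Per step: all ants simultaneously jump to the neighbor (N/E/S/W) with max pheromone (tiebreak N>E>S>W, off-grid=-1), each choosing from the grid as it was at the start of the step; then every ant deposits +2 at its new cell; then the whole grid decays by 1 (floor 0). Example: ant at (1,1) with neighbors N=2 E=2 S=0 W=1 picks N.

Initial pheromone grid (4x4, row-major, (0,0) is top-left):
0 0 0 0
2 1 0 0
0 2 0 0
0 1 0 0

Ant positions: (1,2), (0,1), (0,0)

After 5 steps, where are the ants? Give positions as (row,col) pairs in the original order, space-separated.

Step 1: ant0:(1,2)->W->(1,1) | ant1:(0,1)->S->(1,1) | ant2:(0,0)->S->(1,0)
  grid max=4 at (1,1)
Step 2: ant0:(1,1)->W->(1,0) | ant1:(1,1)->W->(1,0) | ant2:(1,0)->E->(1,1)
  grid max=6 at (1,0)
Step 3: ant0:(1,0)->E->(1,1) | ant1:(1,0)->E->(1,1) | ant2:(1,1)->W->(1,0)
  grid max=8 at (1,1)
Step 4: ant0:(1,1)->W->(1,0) | ant1:(1,1)->W->(1,0) | ant2:(1,0)->E->(1,1)
  grid max=10 at (1,0)
Step 5: ant0:(1,0)->E->(1,1) | ant1:(1,0)->E->(1,1) | ant2:(1,1)->W->(1,0)
  grid max=12 at (1,1)

(1,1) (1,1) (1,0)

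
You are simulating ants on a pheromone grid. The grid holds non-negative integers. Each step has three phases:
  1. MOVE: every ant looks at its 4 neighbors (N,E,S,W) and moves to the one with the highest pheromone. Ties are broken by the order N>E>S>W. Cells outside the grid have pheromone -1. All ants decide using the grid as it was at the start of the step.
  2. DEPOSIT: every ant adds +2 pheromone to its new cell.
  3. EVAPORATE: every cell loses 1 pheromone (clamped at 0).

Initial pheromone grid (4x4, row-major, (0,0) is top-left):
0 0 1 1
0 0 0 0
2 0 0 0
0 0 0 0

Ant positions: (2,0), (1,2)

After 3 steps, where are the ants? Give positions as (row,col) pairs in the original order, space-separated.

Step 1: ant0:(2,0)->N->(1,0) | ant1:(1,2)->N->(0,2)
  grid max=2 at (0,2)
Step 2: ant0:(1,0)->S->(2,0) | ant1:(0,2)->E->(0,3)
  grid max=2 at (2,0)
Step 3: ant0:(2,0)->N->(1,0) | ant1:(0,3)->W->(0,2)
  grid max=2 at (0,2)

(1,0) (0,2)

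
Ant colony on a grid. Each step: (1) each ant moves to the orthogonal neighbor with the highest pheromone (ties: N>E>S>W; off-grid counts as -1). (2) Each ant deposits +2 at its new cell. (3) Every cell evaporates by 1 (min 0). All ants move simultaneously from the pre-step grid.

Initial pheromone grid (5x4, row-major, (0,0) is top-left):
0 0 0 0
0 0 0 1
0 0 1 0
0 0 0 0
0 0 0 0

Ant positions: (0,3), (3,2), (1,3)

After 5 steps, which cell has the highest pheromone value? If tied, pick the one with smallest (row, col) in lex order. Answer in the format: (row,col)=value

Step 1: ant0:(0,3)->S->(1,3) | ant1:(3,2)->N->(2,2) | ant2:(1,3)->N->(0,3)
  grid max=2 at (1,3)
Step 2: ant0:(1,3)->N->(0,3) | ant1:(2,2)->N->(1,2) | ant2:(0,3)->S->(1,3)
  grid max=3 at (1,3)
Step 3: ant0:(0,3)->S->(1,3) | ant1:(1,2)->E->(1,3) | ant2:(1,3)->N->(0,3)
  grid max=6 at (1,3)
Step 4: ant0:(1,3)->N->(0,3) | ant1:(1,3)->N->(0,3) | ant2:(0,3)->S->(1,3)
  grid max=7 at (1,3)
Step 5: ant0:(0,3)->S->(1,3) | ant1:(0,3)->S->(1,3) | ant2:(1,3)->N->(0,3)
  grid max=10 at (1,3)
Final grid:
  0 0 0 7
  0 0 0 10
  0 0 0 0
  0 0 0 0
  0 0 0 0
Max pheromone 10 at (1,3)

Answer: (1,3)=10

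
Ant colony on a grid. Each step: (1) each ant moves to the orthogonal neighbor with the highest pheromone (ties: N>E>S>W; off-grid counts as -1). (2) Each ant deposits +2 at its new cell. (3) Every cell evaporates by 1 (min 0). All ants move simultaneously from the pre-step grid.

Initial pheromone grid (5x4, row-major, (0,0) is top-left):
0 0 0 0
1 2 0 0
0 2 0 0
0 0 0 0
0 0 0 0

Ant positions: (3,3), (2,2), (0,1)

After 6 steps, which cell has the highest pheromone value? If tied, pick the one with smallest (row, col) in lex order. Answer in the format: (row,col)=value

Answer: (1,1)=8

Derivation:
Step 1: ant0:(3,3)->N->(2,3) | ant1:(2,2)->W->(2,1) | ant2:(0,1)->S->(1,1)
  grid max=3 at (1,1)
Step 2: ant0:(2,3)->N->(1,3) | ant1:(2,1)->N->(1,1) | ant2:(1,1)->S->(2,1)
  grid max=4 at (1,1)
Step 3: ant0:(1,3)->N->(0,3) | ant1:(1,1)->S->(2,1) | ant2:(2,1)->N->(1,1)
  grid max=5 at (1,1)
Step 4: ant0:(0,3)->S->(1,3) | ant1:(2,1)->N->(1,1) | ant2:(1,1)->S->(2,1)
  grid max=6 at (1,1)
Step 5: ant0:(1,3)->N->(0,3) | ant1:(1,1)->S->(2,1) | ant2:(2,1)->N->(1,1)
  grid max=7 at (1,1)
Step 6: ant0:(0,3)->S->(1,3) | ant1:(2,1)->N->(1,1) | ant2:(1,1)->S->(2,1)
  grid max=8 at (1,1)
Final grid:
  0 0 0 0
  0 8 0 1
  0 8 0 0
  0 0 0 0
  0 0 0 0
Max pheromone 8 at (1,1)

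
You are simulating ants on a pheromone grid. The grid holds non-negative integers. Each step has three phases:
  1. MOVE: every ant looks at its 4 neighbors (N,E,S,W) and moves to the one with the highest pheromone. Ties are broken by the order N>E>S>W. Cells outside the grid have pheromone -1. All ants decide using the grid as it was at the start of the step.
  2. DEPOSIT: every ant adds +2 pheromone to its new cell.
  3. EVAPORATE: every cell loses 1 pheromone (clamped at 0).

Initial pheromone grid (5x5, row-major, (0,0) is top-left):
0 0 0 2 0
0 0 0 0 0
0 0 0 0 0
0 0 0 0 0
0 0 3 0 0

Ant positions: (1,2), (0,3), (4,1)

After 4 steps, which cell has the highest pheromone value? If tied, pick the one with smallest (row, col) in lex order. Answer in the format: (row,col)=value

Answer: (0,3)=6

Derivation:
Step 1: ant0:(1,2)->N->(0,2) | ant1:(0,3)->E->(0,4) | ant2:(4,1)->E->(4,2)
  grid max=4 at (4,2)
Step 2: ant0:(0,2)->E->(0,3) | ant1:(0,4)->W->(0,3) | ant2:(4,2)->N->(3,2)
  grid max=4 at (0,3)
Step 3: ant0:(0,3)->E->(0,4) | ant1:(0,3)->E->(0,4) | ant2:(3,2)->S->(4,2)
  grid max=4 at (4,2)
Step 4: ant0:(0,4)->W->(0,3) | ant1:(0,4)->W->(0,3) | ant2:(4,2)->N->(3,2)
  grid max=6 at (0,3)
Final grid:
  0 0 0 6 2
  0 0 0 0 0
  0 0 0 0 0
  0 0 1 0 0
  0 0 3 0 0
Max pheromone 6 at (0,3)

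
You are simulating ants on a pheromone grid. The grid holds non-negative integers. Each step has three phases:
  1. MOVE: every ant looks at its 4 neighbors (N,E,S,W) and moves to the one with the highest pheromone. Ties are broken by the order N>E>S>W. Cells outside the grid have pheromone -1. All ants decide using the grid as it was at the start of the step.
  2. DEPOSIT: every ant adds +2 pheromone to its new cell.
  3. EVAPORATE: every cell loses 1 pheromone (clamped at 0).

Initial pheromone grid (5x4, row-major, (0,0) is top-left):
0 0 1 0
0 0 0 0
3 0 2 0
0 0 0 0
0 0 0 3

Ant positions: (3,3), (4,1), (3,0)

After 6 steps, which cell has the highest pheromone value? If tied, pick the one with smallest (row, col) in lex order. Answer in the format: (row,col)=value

Step 1: ant0:(3,3)->S->(4,3) | ant1:(4,1)->N->(3,1) | ant2:(3,0)->N->(2,0)
  grid max=4 at (2,0)
Step 2: ant0:(4,3)->N->(3,3) | ant1:(3,1)->N->(2,1) | ant2:(2,0)->N->(1,0)
  grid max=3 at (2,0)
Step 3: ant0:(3,3)->S->(4,3) | ant1:(2,1)->W->(2,0) | ant2:(1,0)->S->(2,0)
  grid max=6 at (2,0)
Step 4: ant0:(4,3)->N->(3,3) | ant1:(2,0)->N->(1,0) | ant2:(2,0)->N->(1,0)
  grid max=5 at (2,0)
Step 5: ant0:(3,3)->S->(4,3) | ant1:(1,0)->S->(2,0) | ant2:(1,0)->S->(2,0)
  grid max=8 at (2,0)
Step 6: ant0:(4,3)->N->(3,3) | ant1:(2,0)->N->(1,0) | ant2:(2,0)->N->(1,0)
  grid max=7 at (2,0)
Final grid:
  0 0 0 0
  5 0 0 0
  7 0 0 0
  0 0 0 1
  0 0 0 3
Max pheromone 7 at (2,0)

Answer: (2,0)=7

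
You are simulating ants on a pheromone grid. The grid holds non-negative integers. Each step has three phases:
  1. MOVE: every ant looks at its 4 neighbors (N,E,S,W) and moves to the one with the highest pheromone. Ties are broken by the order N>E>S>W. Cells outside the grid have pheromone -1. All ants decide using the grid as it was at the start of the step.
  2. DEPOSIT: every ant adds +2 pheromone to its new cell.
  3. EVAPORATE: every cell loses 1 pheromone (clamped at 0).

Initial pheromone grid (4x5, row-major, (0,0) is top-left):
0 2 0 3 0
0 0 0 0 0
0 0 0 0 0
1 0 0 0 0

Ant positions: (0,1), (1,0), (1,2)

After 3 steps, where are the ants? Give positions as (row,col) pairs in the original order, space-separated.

Step 1: ant0:(0,1)->E->(0,2) | ant1:(1,0)->N->(0,0) | ant2:(1,2)->N->(0,2)
  grid max=3 at (0,2)
Step 2: ant0:(0,2)->E->(0,3) | ant1:(0,0)->E->(0,1) | ant2:(0,2)->E->(0,3)
  grid max=5 at (0,3)
Step 3: ant0:(0,3)->W->(0,2) | ant1:(0,1)->E->(0,2) | ant2:(0,3)->W->(0,2)
  grid max=7 at (0,2)

(0,2) (0,2) (0,2)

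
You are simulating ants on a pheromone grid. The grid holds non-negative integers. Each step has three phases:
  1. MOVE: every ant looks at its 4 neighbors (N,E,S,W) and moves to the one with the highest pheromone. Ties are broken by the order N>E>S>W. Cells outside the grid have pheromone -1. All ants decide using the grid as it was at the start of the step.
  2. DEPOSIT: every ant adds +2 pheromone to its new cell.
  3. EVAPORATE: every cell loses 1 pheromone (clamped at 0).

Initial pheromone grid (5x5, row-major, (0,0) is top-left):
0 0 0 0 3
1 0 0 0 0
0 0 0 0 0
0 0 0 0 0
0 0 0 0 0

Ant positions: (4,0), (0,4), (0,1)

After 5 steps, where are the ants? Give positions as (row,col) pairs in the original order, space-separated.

Step 1: ant0:(4,0)->N->(3,0) | ant1:(0,4)->S->(1,4) | ant2:(0,1)->E->(0,2)
  grid max=2 at (0,4)
Step 2: ant0:(3,0)->N->(2,0) | ant1:(1,4)->N->(0,4) | ant2:(0,2)->E->(0,3)
  grid max=3 at (0,4)
Step 3: ant0:(2,0)->N->(1,0) | ant1:(0,4)->W->(0,3) | ant2:(0,3)->E->(0,4)
  grid max=4 at (0,4)
Step 4: ant0:(1,0)->N->(0,0) | ant1:(0,3)->E->(0,4) | ant2:(0,4)->W->(0,3)
  grid max=5 at (0,4)
Step 5: ant0:(0,0)->E->(0,1) | ant1:(0,4)->W->(0,3) | ant2:(0,3)->E->(0,4)
  grid max=6 at (0,4)

(0,1) (0,3) (0,4)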